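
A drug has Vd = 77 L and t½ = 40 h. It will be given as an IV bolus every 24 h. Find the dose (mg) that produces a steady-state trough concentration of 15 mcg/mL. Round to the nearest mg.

596 mg

τ/t½ = 24/40 ≈ 0.6, so f = (1/2)^(24/40) ≈ 0.659754.
Cmin,ss = (D/Vd)·f/(1−f), so D = Cmin,ss·Vd·(1−f)/f.
D = 15 × 77 × (1−f)/f ≈ 15 × 77 × 0.51572 ≈ 595.66 mg.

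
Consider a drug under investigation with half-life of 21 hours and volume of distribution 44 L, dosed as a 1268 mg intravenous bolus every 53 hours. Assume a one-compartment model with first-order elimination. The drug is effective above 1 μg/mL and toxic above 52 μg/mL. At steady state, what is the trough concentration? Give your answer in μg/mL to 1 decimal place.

6.1 μg/mL

Over one 53-h interval, 53/21 ≈ 2.5238 half-lives elapse, leaving f ≈ 0.1739 of each dose.
Accumulation ratio R = 1/(1 − f) ≈ 1/0.8261 ≈ 1.2105.
Each bolus raises the concentration by D/Vd = 1268/44 ≈ 28.818 μg/mL.
Cmax,ss = C₀/(1 − f) ≈ 28.818/0.8261 ≈ 34.884 μg/mL.
One interval later, Cmin,ss = Cmax,ss·e^(−kτ) ≈ 34.884 × 0.1739 ≈ 6.066 μg/mL.
Trough 6.1 μg/mL vs MEC 1 μg/mL: adequate.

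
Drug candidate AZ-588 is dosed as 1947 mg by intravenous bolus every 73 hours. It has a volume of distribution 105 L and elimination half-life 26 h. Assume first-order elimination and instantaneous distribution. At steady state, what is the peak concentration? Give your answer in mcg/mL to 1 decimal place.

21.6 mcg/mL

Over one 73-h interval, 73/26 ≈ 2.8077 half-lives elapse, leaving f ≈ 0.1428 of each dose.
At steady state, accumulation factor R = 1/(1 − e^(−kτ)) ≈ 1.1666.
Single-dose peak C₀ = D/Vd = 1947/105 ≈ 18.543 mcg/mL.
Steady-state peak Cmax,ss = C₀·R ≈ 18.543 × 1.1666 ≈ 21.632 mcg/mL.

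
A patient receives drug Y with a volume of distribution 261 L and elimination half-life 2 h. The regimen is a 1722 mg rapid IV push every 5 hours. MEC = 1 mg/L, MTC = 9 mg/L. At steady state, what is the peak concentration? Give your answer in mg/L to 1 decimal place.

τ/t½ = 5/2 ≈ 2.5, so fraction remaining f = (1/2)^(5/2) ≈ 0.1768.
Accumulation ratio R = 1/(1 − f) ≈ 1/0.8232 ≈ 1.2148.
Single-dose peak C₀ = D/Vd = 1722/261 ≈ 6.598 mg/L.
Steady-state peak Cmax,ss = C₀·R ≈ 6.598 × 1.2148 ≈ 8.015 mg/L.
Peak 8.0 mg/L vs MTC 9 mg/L: below toxic threshold.

8.0 mg/L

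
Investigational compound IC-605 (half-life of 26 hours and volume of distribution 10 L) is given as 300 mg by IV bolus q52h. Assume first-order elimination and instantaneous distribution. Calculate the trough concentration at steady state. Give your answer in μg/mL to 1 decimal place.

The dosing interval is 2 half-lives, so f = 2^(−2) = 0.25.
Accumulation ratio R = 1/(1 − f) = 1/0.75 = 4/3.
Single-dose peak C₀ = D/Vd = 300/10 = 30 μg/mL.
Steady-state peak Cmax,ss = C₀·R = 30 × 4/3 ≈ 40.000 μg/mL.
Steady-state trough Cmin,ss = Cmax,ss·f ≈ 40.000 × 0.25 ≈ 10.000 μg/mL.

10.0 μg/mL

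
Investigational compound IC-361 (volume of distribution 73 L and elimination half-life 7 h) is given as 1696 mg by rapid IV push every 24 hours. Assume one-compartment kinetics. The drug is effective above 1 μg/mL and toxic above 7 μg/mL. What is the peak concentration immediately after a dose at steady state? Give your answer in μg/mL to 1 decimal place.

k = ln2/t½ = ln2/7 ≈ 0.099021 h⁻¹; fraction remaining f = e^(−kτ) = e^(−0.099021×24) ≈ 0.0929.
Accumulation ratio R = 1/(1 − f) ≈ 1/0.9071 ≈ 1.1024.
Single-dose peak C₀ = D/Vd = 1696/73 ≈ 23.233 μg/mL.
Steady-state peak Cmax,ss = C₀·R ≈ 23.233 × 1.1024 ≈ 25.612 μg/mL.
Peak 25.6 μg/mL vs MTC 7 μg/mL: exceeds toxic threshold.

25.6 μg/mL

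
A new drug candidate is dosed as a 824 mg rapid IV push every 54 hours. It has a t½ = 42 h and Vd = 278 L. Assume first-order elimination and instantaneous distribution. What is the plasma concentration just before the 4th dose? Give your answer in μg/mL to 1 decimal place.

1.9 μg/mL

f = (1/2)^(τ/t½) = (1/2)^(54/42) ≈ 0.4102.
C₀ = D/Vd = 824/278 ≈ 2.964 μg/mL.
Before the 4th dose, 3 doses have been given. Superposition: Cmin = C₀·(f + f² + … + f^3).
≈ 2.964 × (0.4102 + 0.1683 + 0.0690) ≈ 2.964 × 0.6475 ≈ 1.919 μg/mL.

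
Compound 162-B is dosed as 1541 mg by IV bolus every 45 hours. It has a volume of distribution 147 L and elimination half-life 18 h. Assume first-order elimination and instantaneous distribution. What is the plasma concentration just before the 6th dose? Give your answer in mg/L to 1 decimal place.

2.3 mg/L

f = (1/2)^(τ/t½) = (1/2)^(45/18) ≈ 0.1768.
C₀ = D/Vd = 1541/147 ≈ 10.483 mg/L.
Before the 6th dose, 5 doses have been given. Superposition: Cmin = C₀·(f + f² + … + f^5).
≈ 10.483 × (0.1768 + 0.0313 + 0.0055 + 0.0010 + 0.0002) ≈ 10.483 × 0.2148 ≈ 2.252 mg/L.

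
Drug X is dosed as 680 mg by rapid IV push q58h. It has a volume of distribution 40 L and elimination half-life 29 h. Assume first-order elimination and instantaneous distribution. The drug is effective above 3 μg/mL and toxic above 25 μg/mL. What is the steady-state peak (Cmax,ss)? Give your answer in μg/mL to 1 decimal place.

22.7 μg/mL

The dosing interval is 2 half-lives, so f = 2^(−2) = 0.25.
Accumulation ratio R = 1/(1 − f) = 1/0.75 = 4/3.
Single-dose peak C₀ = D/Vd = 680/40 = 17 μg/mL.
Steady-state peak Cmax,ss = C₀·R = 17 × 4/3 ≈ 22.667 μg/mL.
Peak 22.7 μg/mL vs MTC 25 μg/mL: below toxic threshold.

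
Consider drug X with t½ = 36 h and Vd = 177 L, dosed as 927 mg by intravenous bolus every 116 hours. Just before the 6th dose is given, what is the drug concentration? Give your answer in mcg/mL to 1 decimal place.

0.6 mcg/mL

f = (1/2)^(τ/t½) = (1/2)^(116/36) ≈ 0.1072.
C₀ = D/Vd = 927/177 ≈ 5.237 mcg/mL.
Before the 6th dose, 5 doses have been given. Superposition: Cmin = C₀·(f + f² + … + f^5).
≈ 5.237 × (0.1072 + 0.0115 + 0.0012 + 0.0001 + 0.0000) ≈ 5.237 × 0.1200 ≈ 0.628 mcg/mL.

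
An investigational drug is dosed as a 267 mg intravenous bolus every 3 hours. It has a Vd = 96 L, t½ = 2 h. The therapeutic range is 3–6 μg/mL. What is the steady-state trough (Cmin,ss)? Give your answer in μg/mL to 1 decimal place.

τ/t½ = 3/2 ≈ 1.5, so fraction remaining f = (1/2)^(3/2) ≈ 0.3536.
Each bolus raises the concentration by D/Vd = 267/96 ≈ 2.781 μg/mL.
Steady-state trough Cmin,ss = C₀·f/(1−f) ≈ 2.781 × 0.3536/0.6464 ≈ 1.521 μg/mL.
Trough 1.5 μg/mL vs MEC 3 μg/mL: subtherapeutic.

1.5 μg/mL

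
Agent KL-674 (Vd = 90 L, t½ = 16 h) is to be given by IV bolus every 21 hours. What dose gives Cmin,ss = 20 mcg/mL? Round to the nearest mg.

τ/t½ = 21/16 ≈ 1.3125, so f = (1/2)^(21/16) ≈ 0.402623.
Cmin,ss = (D/Vd)·f/(1−f), so D = Cmin,ss·Vd·(1−f)/f.
D = 20 × 90 × (1−f)/f ≈ 20 × 90 × 1.48371 ≈ 2670.68 mg.

2671 mg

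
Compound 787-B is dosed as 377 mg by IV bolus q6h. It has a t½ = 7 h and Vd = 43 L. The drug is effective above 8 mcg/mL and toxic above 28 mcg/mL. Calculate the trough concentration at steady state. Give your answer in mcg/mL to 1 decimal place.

10.8 mcg/mL

Over one 6-h interval, 6/7 ≈ 0.85714 half-lives elapse, leaving f ≈ 0.5520 of each dose.
At steady state, accumulation factor R = 1/(1 − e^(−kτ)) ≈ 2.2321.
Each bolus raises the concentration by D/Vd = 377/43 ≈ 8.767 mcg/mL.
Cmax,ss = C₀/(1 − f) ≈ 8.767/0.4480 ≈ 19.569 mcg/mL.
Steady-state trough Cmin,ss = Cmax,ss·f ≈ 19.569 × 0.5520 ≈ 10.802 mcg/mL.
Trough 10.8 mcg/mL vs MEC 8 mcg/mL: adequate.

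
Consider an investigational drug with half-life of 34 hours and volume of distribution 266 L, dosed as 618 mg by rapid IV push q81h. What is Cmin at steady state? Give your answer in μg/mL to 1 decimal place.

Over one 81-h interval, 81/34 ≈ 2.3824 half-lives elapse, leaving f ≈ 0.1918 of each dose.
Each bolus raises the concentration by D/Vd = 618/266 ≈ 2.323 μg/mL.
Steady-state trough Cmin,ss = C₀·f/(1−f) ≈ 2.323 × 0.1918/0.8082 ≈ 0.551 μg/mL.

0.6 μg/mL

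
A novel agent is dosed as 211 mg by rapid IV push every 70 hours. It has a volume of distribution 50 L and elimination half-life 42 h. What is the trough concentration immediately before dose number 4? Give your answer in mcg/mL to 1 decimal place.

f = (1/2)^(τ/t½) = (1/2)^(70/42) ≈ 0.3150.
C₀ = D/Vd = 211/50 ≈ 4.220 mcg/mL.
Before the 4th dose, 3 doses have been given. Superposition: Cmin = C₀·(f + f² + … + f^3).
≈ 4.220 × (0.3150 + 0.0992 + 0.0313) ≈ 4.220 × 0.4455 ≈ 1.880 mcg/mL.

1.9 mcg/mL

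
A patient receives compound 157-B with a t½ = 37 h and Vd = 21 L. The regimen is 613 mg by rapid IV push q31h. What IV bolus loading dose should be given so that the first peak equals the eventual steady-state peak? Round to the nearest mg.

f = (1/2)^(31/37) ≈ 0.559481; accumulation ratio R = 1/(1−f) ≈ 2.27005.
Loading dose to hit Cmax,ss on first dose: D_load = D_maint·R ≈ 613 × 2.27005 ≈ 1391.54 mg.

1392 mg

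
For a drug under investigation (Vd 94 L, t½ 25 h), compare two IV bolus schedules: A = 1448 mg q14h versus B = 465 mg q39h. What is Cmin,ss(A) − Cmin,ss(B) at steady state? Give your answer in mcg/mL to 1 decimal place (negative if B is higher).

Regimen A: f = (1/2)^(14/25) ≈ 0.6783; Cmin,ss = (1448/94)·f/(1−f) ≈ 32.480 mcg/mL.
Regimen B: f = (1/2)^(39/25) ≈ 0.3392; Cmin,ss = (465/94)·f/(1−f) ≈ 2.539 mcg/mL.
Difference ≈ 32.480 − 2.539 ≈ 29.941 mcg/mL.

29.9 mcg/mL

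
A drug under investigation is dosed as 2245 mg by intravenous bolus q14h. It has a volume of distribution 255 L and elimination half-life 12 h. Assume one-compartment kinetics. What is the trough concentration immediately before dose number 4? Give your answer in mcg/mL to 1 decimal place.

f = (1/2)^(τ/t½) = (1/2)^(14/12) ≈ 0.4454.
C₀ = D/Vd = 2245/255 ≈ 8.804 mcg/mL.
Before the 4th dose, 3 doses have been given. Superposition: Cmin = C₀·(f + f² + … + f^3).
≈ 8.804 × (0.4454 + 0.1984 + 0.0884) ≈ 8.804 × 0.7322 ≈ 6.446 mcg/mL.

6.4 mcg/mL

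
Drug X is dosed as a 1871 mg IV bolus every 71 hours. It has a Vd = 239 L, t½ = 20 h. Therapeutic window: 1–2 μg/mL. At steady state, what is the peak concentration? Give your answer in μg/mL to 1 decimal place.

8.6 μg/mL

k = ln2/t½ = ln2/20 ≈ 0.034657 h⁻¹; fraction remaining f = e^(−kτ) = e^(−0.034657×71) ≈ 0.0854.
At steady state, accumulation factor R = 1/(1 − e^(−kτ)) ≈ 1.0934.
Single-dose peak C₀ = D/Vd = 1871/239 ≈ 7.828 μg/mL.
Steady-state peak Cmax,ss = C₀·R ≈ 7.828 × 1.0934 ≈ 8.559 μg/mL.
Peak 8.6 μg/mL vs MTC 2 μg/mL: exceeds toxic threshold.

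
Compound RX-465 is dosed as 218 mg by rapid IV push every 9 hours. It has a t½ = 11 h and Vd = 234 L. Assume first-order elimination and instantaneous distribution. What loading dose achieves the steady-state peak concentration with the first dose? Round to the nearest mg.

504 mg

f = (1/2)^(9/11) ≈ 0.567156; accumulation ratio R = 1/(1−f) ≈ 2.31030.
Loading dose to hit Cmax,ss on first dose: D_load = D_maint·R ≈ 218 × 2.31030 ≈ 503.65 mg.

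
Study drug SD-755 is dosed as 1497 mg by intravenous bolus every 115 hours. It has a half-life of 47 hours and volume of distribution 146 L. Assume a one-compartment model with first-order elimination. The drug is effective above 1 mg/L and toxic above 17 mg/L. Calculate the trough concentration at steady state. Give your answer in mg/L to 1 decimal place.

2.3 mg/L

τ/t½ = 115/47 ≈ 2.4468, so fraction remaining f = (1/2)^(115/47) ≈ 0.1834.
Single-dose peak C₀ = D/Vd = 1497/146 ≈ 10.253 mg/L.
Steady-state trough Cmin,ss = C₀·f/(1−f) ≈ 10.253 × 0.1834/0.8166 ≈ 2.303 mg/L.
Trough 2.3 mg/L vs MEC 1 mg/L: adequate.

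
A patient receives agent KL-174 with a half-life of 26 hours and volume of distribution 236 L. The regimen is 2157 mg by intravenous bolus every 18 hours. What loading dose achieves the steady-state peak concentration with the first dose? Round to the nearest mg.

f = (1/2)^(18/26) ≈ 0.618863; accumulation ratio R = 1/(1−f) ≈ 2.62373.
Loading dose to hit Cmax,ss on first dose: D_load = D_maint·R ≈ 2157 × 2.62373 ≈ 5659.39 mg.

5659 mg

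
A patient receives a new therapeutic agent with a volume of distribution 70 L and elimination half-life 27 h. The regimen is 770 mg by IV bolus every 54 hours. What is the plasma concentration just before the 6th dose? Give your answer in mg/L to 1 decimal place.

3.7 mg/L

f = (1/2)^(τ/t½) = (1/2)^(54/27) ≈ 0.2500.
C₀ = D/Vd = 770/70 ≈ 11.000 mg/L.
Before the 6th dose, 5 doses have been given. Superposition: Cmin = C₀·(f + f² + … + f^5).
≈ 11.000 × (0.2500 + 0.0625 + 0.0156 + 0.0039 + 0.0010) ≈ 11.000 × 0.3330 ≈ 3.663 mg/L.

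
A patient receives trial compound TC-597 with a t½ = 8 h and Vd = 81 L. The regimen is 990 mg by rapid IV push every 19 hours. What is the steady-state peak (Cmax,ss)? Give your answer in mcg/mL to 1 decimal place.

k = ln2/t½ = ln2/8 ≈ 0.086643 h⁻¹; fraction remaining f = e^(−kτ) = e^(−0.086643×19) ≈ 0.1928.
Accumulation ratio R = 1/(1 − f) ≈ 1/0.8072 ≈ 1.2389.
Each bolus raises the concentration by D/Vd = 990/81 ≈ 12.222 mcg/mL.
Steady-state peak Cmax,ss = C₀·R ≈ 12.222 × 1.2389 ≈ 15.142 mcg/mL.

15.1 mcg/mL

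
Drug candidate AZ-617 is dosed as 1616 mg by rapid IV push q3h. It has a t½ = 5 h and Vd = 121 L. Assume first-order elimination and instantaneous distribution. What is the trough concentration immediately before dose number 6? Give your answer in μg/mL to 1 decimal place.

22.7 μg/mL

f = (1/2)^(τ/t½) = (1/2)^(3/5) ≈ 0.6598.
C₀ = D/Vd = 1616/121 ≈ 13.355 μg/mL.
Before the 6th dose, 5 doses have been given. Superposition: Cmin = C₀·(f + f² + … + f^5).
≈ 13.355 × (0.6598 + 0.4353 + 0.2872 + 0.1895 + 0.1250) ≈ 13.355 × 1.6968 ≈ 22.661 μg/mL.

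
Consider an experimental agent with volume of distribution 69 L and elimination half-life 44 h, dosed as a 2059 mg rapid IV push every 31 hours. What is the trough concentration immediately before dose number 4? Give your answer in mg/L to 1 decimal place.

f = (1/2)^(τ/t½) = (1/2)^(31/44) ≈ 0.6136.
C₀ = D/Vd = 2059/69 ≈ 29.841 mg/L.
Before the 4th dose, 3 doses have been given. Superposition: Cmin = C₀·(f + f² + … + f^3).
≈ 29.841 × (0.6136 + 0.3765 + 0.2310) ≈ 29.841 × 1.2211 ≈ 36.439 mg/L.

36.4 mg/L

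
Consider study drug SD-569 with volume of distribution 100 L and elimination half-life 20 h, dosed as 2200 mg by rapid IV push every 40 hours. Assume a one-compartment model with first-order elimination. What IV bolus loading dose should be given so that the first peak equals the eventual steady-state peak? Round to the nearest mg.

f = (1/2)^(40/20) ≈ 0.250000; accumulation ratio R = 1/(1−f) ≈ 1.33333.
Loading dose to hit Cmax,ss on first dose: D_load = D_maint·R ≈ 2200 × 1.33333 ≈ 2933.33 mg.

2933 mg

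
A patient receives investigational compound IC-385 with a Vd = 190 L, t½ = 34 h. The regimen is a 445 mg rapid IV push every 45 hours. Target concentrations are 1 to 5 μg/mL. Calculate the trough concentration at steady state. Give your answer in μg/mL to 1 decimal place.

Over one 45-h interval, 45/34 ≈ 1.3235 half-lives elapse, leaving f ≈ 0.3996 of each dose.
Accumulation ratio R = 1/(1 − f) ≈ 1/0.6004 ≈ 1.6656.
Single-dose peak C₀ = D/Vd = 445/190 ≈ 2.342 μg/mL.
Steady-state peak Cmax,ss = C₀·R ≈ 2.342 × 1.6656 ≈ 3.901 μg/mL.
One interval later, Cmin,ss = Cmax,ss·e^(−kτ) ≈ 3.901 × 0.3996 ≈ 1.559 μg/mL.
Trough 1.6 μg/mL vs MEC 1 μg/mL: adequate.

1.6 μg/mL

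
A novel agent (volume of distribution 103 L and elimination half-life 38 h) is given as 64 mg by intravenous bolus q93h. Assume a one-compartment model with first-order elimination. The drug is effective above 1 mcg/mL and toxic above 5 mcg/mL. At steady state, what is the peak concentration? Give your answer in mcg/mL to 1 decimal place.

0.8 mcg/mL

k = ln2/t½ = ln2/38 ≈ 0.018241 h⁻¹; fraction remaining f = e^(−kτ) = e^(−0.018241×93) ≈ 0.1833.
At steady state, accumulation factor R = 1/(1 − e^(−kτ)) ≈ 1.2244.
Each bolus raises the concentration by D/Vd = 64/103 ≈ 0.621 mcg/mL.
Cmax,ss = C₀/(1 − f) ≈ 0.621/0.8167 ≈ 0.760 mcg/mL.
Peak 0.8 mcg/mL vs MTC 5 mcg/mL: below toxic threshold.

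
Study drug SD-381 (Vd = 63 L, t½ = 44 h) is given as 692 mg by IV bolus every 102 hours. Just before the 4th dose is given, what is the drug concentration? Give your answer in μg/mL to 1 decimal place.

2.7 μg/mL

f = (1/2)^(τ/t½) = (1/2)^(102/44) ≈ 0.2005.
C₀ = D/Vd = 692/63 ≈ 10.984 μg/mL.
Before the 4th dose, 3 doses have been given. Superposition: Cmin = C₀·(f + f² + … + f^3).
≈ 10.984 × (0.2005 + 0.0402 + 0.0081) ≈ 10.984 × 0.2488 ≈ 2.733 μg/mL.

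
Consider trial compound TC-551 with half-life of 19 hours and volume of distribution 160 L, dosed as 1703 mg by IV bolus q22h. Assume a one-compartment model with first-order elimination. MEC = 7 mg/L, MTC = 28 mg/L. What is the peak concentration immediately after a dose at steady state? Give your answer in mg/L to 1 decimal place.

19.3 mg/L

Over one 22-h interval, 22/19 ≈ 1.1579 half-lives elapse, leaving f ≈ 0.4482 of each dose.
At steady state, accumulation factor R = 1/(1 − e^(−kτ)) ≈ 1.8123.
Single-dose peak C₀ = D/Vd = 1703/160 ≈ 10.644 mg/L.
Steady-state peak Cmax,ss = C₀·R ≈ 10.644 × 1.8123 ≈ 19.290 mg/L.
Peak 19.3 mg/L vs MTC 28 mg/L: below toxic threshold.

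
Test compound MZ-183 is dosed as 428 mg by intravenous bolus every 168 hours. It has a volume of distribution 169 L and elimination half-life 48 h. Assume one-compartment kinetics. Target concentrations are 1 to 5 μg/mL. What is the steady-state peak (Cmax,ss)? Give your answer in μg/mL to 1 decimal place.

2.8 μg/mL

τ/t½ = 168/48 ≈ 3.5, so fraction remaining f = (1/2)^(168/48) ≈ 0.0884.
At steady state, accumulation factor R = 1/(1 − e^(−kτ)) ≈ 1.0970.
Each bolus raises the concentration by D/Vd = 428/169 ≈ 2.533 μg/mL.
Steady-state peak Cmax,ss = C₀·R ≈ 2.533 × 1.0970 ≈ 2.779 μg/mL.
Peak 2.8 μg/mL vs MTC 5 μg/mL: below toxic threshold.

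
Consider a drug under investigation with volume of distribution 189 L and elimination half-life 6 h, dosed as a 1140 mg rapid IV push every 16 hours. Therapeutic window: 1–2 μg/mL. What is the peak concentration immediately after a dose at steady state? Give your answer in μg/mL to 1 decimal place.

7.2 μg/mL

Over one 16-h interval, 16/6 ≈ 2.6667 half-lives elapse, leaving f ≈ 0.1575 of each dose.
Accumulation ratio R = 1/(1 − f) ≈ 1/0.8425 ≈ 1.1869.
Single-dose peak C₀ = D/Vd = 1140/189 ≈ 6.032 μg/mL.
Steady-state peak Cmax,ss = C₀·R ≈ 6.032 × 1.1869 ≈ 7.159 μg/mL.
Peak 7.2 μg/mL vs MTC 2 μg/mL: exceeds toxic threshold.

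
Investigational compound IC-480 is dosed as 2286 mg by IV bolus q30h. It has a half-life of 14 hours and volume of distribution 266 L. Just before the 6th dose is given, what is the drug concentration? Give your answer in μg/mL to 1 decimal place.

2.5 μg/mL

f = (1/2)^(τ/t½) = (1/2)^(30/14) ≈ 0.2264.
C₀ = D/Vd = 2286/266 ≈ 8.594 μg/mL.
Before the 6th dose, 5 doses have been given. Superposition: Cmin = C₀·(f + f² + … + f^5).
≈ 8.594 × (0.2264 + 0.0513 + 0.0116 + 0.0026 + 0.0006) ≈ 8.594 × 0.2925 ≈ 2.514 μg/mL.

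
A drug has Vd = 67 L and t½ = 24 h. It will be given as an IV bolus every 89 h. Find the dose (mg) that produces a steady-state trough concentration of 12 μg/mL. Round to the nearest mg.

τ/t½ = 89/24 ≈ 3.7083, so f = (1/2)^(89/24) ≈ 0.076503.
Cmin,ss = (D/Vd)·f/(1−f), so D = Cmin,ss·Vd·(1−f)/f.
D = 12 × 67 × (1−f)/f ≈ 12 × 67 × 12.07138 ≈ 9705.39 mg.

9705 mg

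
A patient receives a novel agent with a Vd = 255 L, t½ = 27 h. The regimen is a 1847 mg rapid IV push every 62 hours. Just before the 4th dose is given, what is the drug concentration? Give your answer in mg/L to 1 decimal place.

1.8 mg/L

f = (1/2)^(τ/t½) = (1/2)^(62/27) ≈ 0.2036.
C₀ = D/Vd = 1847/255 ≈ 7.243 mg/L.
Before the 4th dose, 3 doses have been given. Superposition: Cmin = C₀·(f + f² + … + f^3).
≈ 7.243 × (0.2036 + 0.0415 + 0.0084) ≈ 7.243 × 0.2535 ≈ 1.836 mg/L.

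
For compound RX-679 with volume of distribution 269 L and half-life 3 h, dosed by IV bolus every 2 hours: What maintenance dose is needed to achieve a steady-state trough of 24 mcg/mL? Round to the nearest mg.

τ/t½ = 2/3 ≈ 0.66667, so f = (1/2)^(2/3) ≈ 0.629961.
Cmin,ss = (D/Vd)·f/(1−f), so D = Cmin,ss·Vd·(1−f)/f.
D = 24 × 269 × (1−f)/f ≈ 24 × 269 × 0.58740 ≈ 3792.25 mg.

3792 mg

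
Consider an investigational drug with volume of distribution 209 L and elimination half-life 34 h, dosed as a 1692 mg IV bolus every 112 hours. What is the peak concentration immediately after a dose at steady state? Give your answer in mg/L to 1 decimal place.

9.0 mg/L

k = ln2/t½ = ln2/34 ≈ 0.020387 h⁻¹; fraction remaining f = e^(−kτ) = e^(−0.020387×112) ≈ 0.1019.
At steady state, accumulation factor R = 1/(1 − e^(−kτ)) ≈ 1.1135.
Single-dose peak C₀ = D/Vd = 1692/209 ≈ 8.096 mg/L.
Steady-state peak Cmax,ss = C₀·R ≈ 8.096 × 1.1135 ≈ 9.015 mg/L.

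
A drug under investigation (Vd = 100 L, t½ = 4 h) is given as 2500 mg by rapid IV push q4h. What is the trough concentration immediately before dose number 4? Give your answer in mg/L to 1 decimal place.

f = (1/2)^(τ/t½) = (1/2)^(4/4) ≈ 0.5000.
C₀ = D/Vd = 2500/100 ≈ 25.000 mg/L.
Before the 4th dose, 3 doses have been given. Superposition: Cmin = C₀·(f + f² + … + f^3).
≈ 25.000 × (0.5000 + 0.2500 + 0.1250) ≈ 25.000 × 0.8750 ≈ 21.875 mg/L.

21.9 mg/L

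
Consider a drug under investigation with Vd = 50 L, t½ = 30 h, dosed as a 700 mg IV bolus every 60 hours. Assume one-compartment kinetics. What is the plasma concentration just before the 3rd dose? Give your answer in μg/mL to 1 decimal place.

4.4 μg/mL

f = (1/2)^(τ/t½) = (1/2)^(60/30) ≈ 0.2500.
C₀ = D/Vd = 700/50 ≈ 14.000 μg/mL.
Before the 3rd dose, 2 doses have been given. Superposition: Cmin = C₀·(f + f²).
≈ 14.000 × (0.2500 + 0.0625) ≈ 14.000 × 0.3125 ≈ 4.375 μg/mL.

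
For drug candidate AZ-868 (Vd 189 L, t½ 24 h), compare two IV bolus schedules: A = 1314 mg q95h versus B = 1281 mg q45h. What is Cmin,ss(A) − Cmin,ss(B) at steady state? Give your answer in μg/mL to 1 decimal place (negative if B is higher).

Regimen A: f = (1/2)^(95/24) ≈ 0.0643; Cmin,ss = (1314/189)·f/(1−f) ≈ 0.478 μg/mL.
Regimen B: f = (1/2)^(45/24) ≈ 0.2726; Cmin,ss = (1281/189)·f/(1−f) ≈ 2.540 μg/mL.
Difference ≈ 0.478 − 2.540 ≈ -2.062 μg/mL.

-2.1 μg/mL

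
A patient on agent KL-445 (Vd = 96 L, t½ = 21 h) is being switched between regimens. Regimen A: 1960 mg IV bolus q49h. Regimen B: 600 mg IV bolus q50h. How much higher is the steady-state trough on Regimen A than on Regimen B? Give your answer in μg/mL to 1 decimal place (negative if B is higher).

3.6 μg/mL

Regimen A: f = (1/2)^(49/21) ≈ 0.1984; Cmin,ss = (1960/96)·f/(1−f) ≈ 5.053 μg/mL.
Regimen B: f = (1/2)^(50/21) ≈ 0.1920; Cmin,ss = (600/96)·f/(1−f) ≈ 1.485 μg/mL.
Difference ≈ 5.053 − 1.485 ≈ 3.568 μg/mL.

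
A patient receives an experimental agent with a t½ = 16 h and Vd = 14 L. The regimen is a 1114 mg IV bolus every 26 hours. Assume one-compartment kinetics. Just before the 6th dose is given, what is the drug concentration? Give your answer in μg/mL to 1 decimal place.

38.0 μg/mL

f = (1/2)^(τ/t½) = (1/2)^(26/16) ≈ 0.3242.
C₀ = D/Vd = 1114/14 ≈ 79.571 μg/mL.
Before the 6th dose, 5 doses have been given. Superposition: Cmin = C₀·(f + f² + … + f^5).
≈ 79.571 × (0.3242 + 0.1051 + 0.0341 + 0.0110 + 0.0036) ≈ 79.571 × 0.4780 ≈ 38.035 μg/mL.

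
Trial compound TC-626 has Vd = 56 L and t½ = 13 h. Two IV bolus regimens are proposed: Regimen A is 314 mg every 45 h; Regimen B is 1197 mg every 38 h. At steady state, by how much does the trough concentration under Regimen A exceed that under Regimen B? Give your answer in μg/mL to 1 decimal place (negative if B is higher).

Regimen A: f = (1/2)^(45/13) ≈ 0.0908; Cmin,ss = (314/56)·f/(1−f) ≈ 0.560 μg/mL.
Regimen B: f = (1/2)^(38/13) ≈ 0.1318; Cmin,ss = (1197/56)·f/(1−f) ≈ 3.245 μg/mL.
Difference ≈ 0.560 − 3.245 ≈ -2.685 μg/mL.

-2.7 μg/mL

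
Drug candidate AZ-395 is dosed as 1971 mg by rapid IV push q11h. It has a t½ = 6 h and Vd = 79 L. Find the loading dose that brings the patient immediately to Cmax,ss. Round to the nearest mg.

f = (1/2)^(11/6) ≈ 0.280616; accumulation ratio R = 1/(1−f) ≈ 1.39008.
Loading dose to hit Cmax,ss on first dose: D_load = D_maint·R ≈ 1971 × 1.39008 ≈ 2739.85 mg.

2740 mg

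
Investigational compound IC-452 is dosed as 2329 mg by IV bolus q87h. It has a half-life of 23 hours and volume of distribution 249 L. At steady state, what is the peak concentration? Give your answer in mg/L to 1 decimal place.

10.1 mg/L

τ/t½ = 87/23 ≈ 3.7826, so fraction remaining f = (1/2)^(87/23) ≈ 0.0727.
At steady state, accumulation factor R = 1/(1 − e^(−kτ)) ≈ 1.0784.
Single-dose peak C₀ = D/Vd = 2329/249 ≈ 9.353 mg/L.
Steady-state peak Cmax,ss = C₀·R ≈ 9.353 × 1.0784 ≈ 10.086 mg/L.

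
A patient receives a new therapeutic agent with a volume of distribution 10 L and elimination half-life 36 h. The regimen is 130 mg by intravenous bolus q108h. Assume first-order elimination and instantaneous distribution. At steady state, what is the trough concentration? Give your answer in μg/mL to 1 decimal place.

1.9 μg/mL

τ = 108 h = 3 half-lives, so f = (1/2)^3 = 0.125.
At steady state, R = 1/(1 − 0.125) = 8/7.
Single-dose peak C₀ = D/Vd = 130/10 = 13 μg/mL.
Steady-state peak Cmax,ss = C₀·R = 13 × 8/7 ≈ 14.857 μg/mL.
Steady-state trough Cmin,ss = Cmax,ss·f ≈ 14.857 × 0.125 ≈ 1.857 μg/mL.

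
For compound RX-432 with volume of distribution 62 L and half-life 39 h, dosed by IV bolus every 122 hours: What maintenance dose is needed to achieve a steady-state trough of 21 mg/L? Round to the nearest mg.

τ/t½ = 122/39 ≈ 3.1282, so f = (1/2)^(122/39) ≈ 0.114371.
Cmin,ss = (D/Vd)·f/(1−f), so D = Cmin,ss·Vd·(1−f)/f.
D = 21 × 62 × (1−f)/f ≈ 21 × 62 × 7.74348 ≈ 10082.01 mg.

10082 mg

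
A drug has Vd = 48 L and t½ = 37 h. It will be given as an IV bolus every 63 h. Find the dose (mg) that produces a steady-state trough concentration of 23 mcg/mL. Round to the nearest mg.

2490 mg

τ/t½ = 63/37 ≈ 1.7027, so f = (1/2)^(63/37) ≈ 0.307210.
Cmin,ss = (D/Vd)·f/(1−f), so D = Cmin,ss·Vd·(1−f)/f.
D = 23 × 48 × (1−f)/f ≈ 23 × 48 × 2.25510 ≈ 2489.63 mg.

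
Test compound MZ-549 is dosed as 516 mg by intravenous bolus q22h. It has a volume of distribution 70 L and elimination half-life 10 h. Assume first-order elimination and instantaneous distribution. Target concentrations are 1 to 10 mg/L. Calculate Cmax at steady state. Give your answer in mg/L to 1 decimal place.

k = ln2/t½ = ln2/10 ≈ 0.069315 h⁻¹; fraction remaining f = e^(−kτ) = e^(−0.069315×22) ≈ 0.2176.
At steady state, accumulation factor R = 1/(1 − e^(−kτ)) ≈ 1.2781.
Each bolus raises the concentration by D/Vd = 516/70 ≈ 7.371 mg/L.
Steady-state peak Cmax,ss = C₀·R ≈ 7.371 × 1.2781 ≈ 9.421 mg/L.
Peak 9.4 mg/L vs MTC 10 mg/L: below toxic threshold.

9.4 mg/L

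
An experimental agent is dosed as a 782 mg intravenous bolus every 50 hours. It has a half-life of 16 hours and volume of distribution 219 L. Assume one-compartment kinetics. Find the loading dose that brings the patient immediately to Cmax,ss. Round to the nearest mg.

883 mg

f = (1/2)^(50/16) ≈ 0.114626; accumulation ratio R = 1/(1−f) ≈ 1.12947.
Loading dose to hit Cmax,ss on first dose: D_load = D_maint·R ≈ 782 × 1.12947 ≈ 883.25 mg.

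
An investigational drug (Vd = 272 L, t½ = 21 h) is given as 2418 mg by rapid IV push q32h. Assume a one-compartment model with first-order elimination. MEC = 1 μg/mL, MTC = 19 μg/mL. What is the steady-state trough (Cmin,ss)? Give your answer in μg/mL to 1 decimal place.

τ/t½ = 32/21 ≈ 1.5238, so fraction remaining f = (1/2)^(32/21) ≈ 0.3478.
At steady state, accumulation factor R = 1/(1 − e^(−kτ)) ≈ 1.5333.
Each bolus raises the concentration by D/Vd = 2418/272 ≈ 8.890 μg/mL.
Steady-state peak Cmax,ss = C₀·R ≈ 8.890 × 1.5333 ≈ 13.631 μg/mL.
One interval later, Cmin,ss = Cmax,ss·e^(−kτ) ≈ 13.631 × 0.3478 ≈ 4.741 μg/mL.
Trough 4.7 μg/mL vs MEC 1 μg/mL: adequate.

4.7 μg/mL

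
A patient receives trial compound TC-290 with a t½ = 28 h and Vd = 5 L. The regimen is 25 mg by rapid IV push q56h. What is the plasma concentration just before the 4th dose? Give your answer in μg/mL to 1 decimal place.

f = (1/2)^(τ/t½) = (1/2)^(56/28) ≈ 0.2500.
C₀ = D/Vd = 25/5 ≈ 5.000 μg/mL.
Before the 4th dose, 3 doses have been given. Superposition: Cmin = C₀·(f + f² + … + f^3).
≈ 5.000 × (0.2500 + 0.0625 + 0.0156) ≈ 5.000 × 0.3281 ≈ 1.641 μg/mL.

1.6 μg/mL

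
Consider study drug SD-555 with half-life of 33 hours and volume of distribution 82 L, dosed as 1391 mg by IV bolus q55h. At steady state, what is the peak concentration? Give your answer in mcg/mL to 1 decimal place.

τ/t½ = 55/33 ≈ 1.6667, so fraction remaining f = (1/2)^(55/33) ≈ 0.3150.
At steady state, accumulation factor R = 1/(1 − e^(−kτ)) ≈ 1.4599.
Each bolus raises the concentration by D/Vd = 1391/82 ≈ 16.963 mcg/mL.
Steady-state peak Cmax,ss = C₀·R ≈ 16.963 × 1.4599 ≈ 24.764 mcg/mL.

24.8 mcg/mL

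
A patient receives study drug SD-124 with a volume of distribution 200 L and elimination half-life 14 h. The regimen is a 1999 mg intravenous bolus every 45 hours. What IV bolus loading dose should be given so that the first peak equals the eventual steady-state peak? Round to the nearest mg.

2240 mg

f = (1/2)^(45/14) ≈ 0.107747; accumulation ratio R = 1/(1−f) ≈ 1.12076.
Loading dose to hit Cmax,ss on first dose: D_load = D_maint·R ≈ 1999 × 1.12076 ≈ 2240.40 mg.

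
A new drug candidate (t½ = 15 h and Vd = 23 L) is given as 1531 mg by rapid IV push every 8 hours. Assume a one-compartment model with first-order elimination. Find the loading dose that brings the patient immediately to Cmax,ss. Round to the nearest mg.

f = (1/2)^(8/15) ≈ 0.690956; accumulation ratio R = 1/(1−f) ≈ 3.23579.
Loading dose to hit Cmax,ss on first dose: D_load = D_maint·R ≈ 1531 × 3.23579 ≈ 4953.99 mg.

4954 mg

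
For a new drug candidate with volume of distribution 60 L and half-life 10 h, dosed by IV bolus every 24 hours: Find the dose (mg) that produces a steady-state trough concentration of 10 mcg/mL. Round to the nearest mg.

τ/t½ = 24/10 ≈ 2.4, so f = (1/2)^(24/10) ≈ 0.189465.
Cmin,ss = (D/Vd)·f/(1−f), so D = Cmin,ss·Vd·(1−f)/f.
D = 10 × 60 × (1−f)/f ≈ 10 × 60 × 4.27802 ≈ 2566.81 mg.

2567 mg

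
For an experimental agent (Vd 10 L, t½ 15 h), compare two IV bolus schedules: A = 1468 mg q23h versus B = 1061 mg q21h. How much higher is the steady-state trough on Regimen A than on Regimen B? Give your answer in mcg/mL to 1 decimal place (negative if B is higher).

12.8 mcg/mL

Regimen A: f = (1/2)^(23/15) ≈ 0.3455; Cmin,ss = (1468/10)·f/(1−f) ≈ 77.493 mcg/mL.
Regimen B: f = (1/2)^(21/15) ≈ 0.3789; Cmin,ss = (1061/10)·f/(1−f) ≈ 64.726 mcg/mL.
Difference ≈ 77.493 − 64.726 ≈ 12.767 mcg/mL.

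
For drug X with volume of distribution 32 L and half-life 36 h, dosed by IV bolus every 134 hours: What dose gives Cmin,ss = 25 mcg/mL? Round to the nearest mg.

9758 mg

τ/t½ = 134/36 ≈ 3.7222, so f = (1/2)^(134/36) ≈ 0.075770.
Cmin,ss = (D/Vd)·f/(1−f), so D = Cmin,ss·Vd·(1−f)/f.
D = 25 × 32 × (1−f)/f ≈ 25 × 32 × 12.19784 ≈ 9758.27 mg.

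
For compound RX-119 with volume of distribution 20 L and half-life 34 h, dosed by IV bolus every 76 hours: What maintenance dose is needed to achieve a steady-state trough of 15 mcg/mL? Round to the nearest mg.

τ/t½ = 76/34 ≈ 2.2353, so f = (1/2)^(76/34) ≈ 0.212378.
Cmin,ss = (D/Vd)·f/(1−f), so D = Cmin,ss·Vd·(1−f)/f.
D = 15 × 20 × (1−f)/f ≈ 15 × 20 × 3.70859 ≈ 1112.58 mg.

1113 mg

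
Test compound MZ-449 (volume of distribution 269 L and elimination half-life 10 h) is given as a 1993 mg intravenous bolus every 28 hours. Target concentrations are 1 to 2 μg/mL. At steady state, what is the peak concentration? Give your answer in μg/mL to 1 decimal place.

Over one 28-h interval, 28/10 ≈ 2.8 half-lives elapse, leaving f ≈ 0.1436 of each dose.
Accumulation ratio R = 1/(1 − f) ≈ 1/0.8564 ≈ 1.1677.
Single-dose peak C₀ = D/Vd = 1993/269 ≈ 7.409 μg/mL.
Steady-state peak Cmax,ss = C₀·R ≈ 7.409 × 1.1677 ≈ 8.651 μg/mL.
Peak 8.7 μg/mL vs MTC 2 μg/mL: exceeds toxic threshold.

8.7 μg/mL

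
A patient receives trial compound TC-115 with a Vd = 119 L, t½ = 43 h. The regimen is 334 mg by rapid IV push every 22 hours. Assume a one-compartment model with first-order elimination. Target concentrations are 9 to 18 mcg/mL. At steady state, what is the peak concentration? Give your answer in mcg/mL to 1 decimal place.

9.4 mcg/mL

Over one 22-h interval, 22/43 ≈ 0.51163 half-lives elapse, leaving f ≈ 0.7014 of each dose.
Accumulation ratio R = 1/(1 − f) ≈ 1/0.2986 ≈ 3.3490.
Each bolus raises the concentration by D/Vd = 334/119 ≈ 2.807 mcg/mL.
Cmax,ss = C₀/(1 − f) ≈ 2.807/0.2986 ≈ 9.401 mcg/mL.
Peak 9.4 mcg/mL vs MTC 18 mcg/mL: below toxic threshold.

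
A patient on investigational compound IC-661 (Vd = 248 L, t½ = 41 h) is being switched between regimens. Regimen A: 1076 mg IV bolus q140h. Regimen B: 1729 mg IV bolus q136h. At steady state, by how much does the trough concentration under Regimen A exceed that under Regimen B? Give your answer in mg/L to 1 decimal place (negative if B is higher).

Regimen A: f = (1/2)^(140/41) ≈ 0.0938; Cmin,ss = (1076/248)·f/(1−f) ≈ 0.449 mg/L.
Regimen B: f = (1/2)^(136/41) ≈ 0.1003; Cmin,ss = (1729/248)·f/(1−f) ≈ 0.777 mg/L.
Difference ≈ 0.449 − 0.777 ≈ -0.328 mg/L.

-0.3 mg/L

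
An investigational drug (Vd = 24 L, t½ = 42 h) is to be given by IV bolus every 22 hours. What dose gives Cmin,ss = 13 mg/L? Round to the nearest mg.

τ/t½ = 22/42 ≈ 0.52381, so f = (1/2)^(22/42) ≈ 0.695533.
Cmin,ss = (D/Vd)·f/(1−f), so D = Cmin,ss·Vd·(1−f)/f.
D = 13 × 24 × (1−f)/f ≈ 13 × 24 × 0.43775 ≈ 136.58 mg.

137 mg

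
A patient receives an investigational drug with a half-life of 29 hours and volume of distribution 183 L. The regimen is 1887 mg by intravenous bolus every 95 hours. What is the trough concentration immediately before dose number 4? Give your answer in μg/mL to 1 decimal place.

f = (1/2)^(τ/t½) = (1/2)^(95/29) ≈ 0.1032.
C₀ = D/Vd = 1887/183 ≈ 10.311 μg/mL.
Before the 4th dose, 3 doses have been given. Superposition: Cmin = C₀·(f + f² + … + f^3).
≈ 10.311 × (0.1032 + 0.0107 + 0.0011) ≈ 10.311 × 0.1150 ≈ 1.186 μg/mL.

1.2 μg/mL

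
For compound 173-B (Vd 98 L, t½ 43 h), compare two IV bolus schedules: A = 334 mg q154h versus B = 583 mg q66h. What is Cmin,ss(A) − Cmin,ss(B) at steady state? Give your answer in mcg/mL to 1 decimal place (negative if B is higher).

Regimen A: f = (1/2)^(154/43) ≈ 0.0835; Cmin,ss = (334/98)·f/(1−f) ≈ 0.311 mcg/mL.
Regimen B: f = (1/2)^(66/43) ≈ 0.3451; Cmin,ss = (583/98)·f/(1−f) ≈ 3.135 mcg/mL.
Difference ≈ 0.311 − 3.135 ≈ -2.824 mcg/mL.

-2.8 mcg/mL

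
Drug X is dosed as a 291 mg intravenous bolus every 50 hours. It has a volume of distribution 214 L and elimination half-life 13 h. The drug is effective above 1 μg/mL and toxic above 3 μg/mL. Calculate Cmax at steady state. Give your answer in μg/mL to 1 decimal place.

Over one 50-h interval, 50/13 ≈ 3.8462 half-lives elapse, leaving f ≈ 0.0695 of each dose.
At steady state, accumulation factor R = 1/(1 − e^(−kτ)) ≈ 1.0747.
Each bolus raises the concentration by D/Vd = 291/214 ≈ 1.360 μg/mL.
Steady-state peak Cmax,ss = C₀·R ≈ 1.360 × 1.0747 ≈ 1.462 μg/mL.
Peak 1.5 μg/mL vs MTC 3 μg/mL: below toxic threshold.

1.5 μg/mL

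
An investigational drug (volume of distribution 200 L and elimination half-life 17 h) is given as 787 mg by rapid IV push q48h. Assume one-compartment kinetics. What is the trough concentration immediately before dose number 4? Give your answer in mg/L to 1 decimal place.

f = (1/2)^(τ/t½) = (1/2)^(48/17) ≈ 0.1413.
C₀ = D/Vd = 787/200 ≈ 3.935 mg/L.
Before the 4th dose, 3 doses have been given. Superposition: Cmin = C₀·(f + f² + … + f^3).
≈ 3.935 × (0.1413 + 0.0200 + 0.0028) ≈ 3.935 × 0.1641 ≈ 0.646 mg/L.

0.6 mg/L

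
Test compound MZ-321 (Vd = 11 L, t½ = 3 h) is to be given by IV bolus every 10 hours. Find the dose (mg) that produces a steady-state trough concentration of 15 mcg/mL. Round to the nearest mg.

τ/t½ = 10/3 ≈ 3.3333, so f = (1/2)^(10/3) ≈ 0.099213.
Cmin,ss = (D/Vd)·f/(1−f), so D = Cmin,ss·Vd·(1−f)/f.
D = 15 × 11 × (1−f)/f ≈ 15 × 11 × 9.07932 ≈ 1498.09 mg.

1498 mg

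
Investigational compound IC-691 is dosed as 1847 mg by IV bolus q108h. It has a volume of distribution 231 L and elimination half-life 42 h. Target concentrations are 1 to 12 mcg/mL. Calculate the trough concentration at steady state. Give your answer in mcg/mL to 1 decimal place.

Over one 108-h interval, 108/42 ≈ 2.5714 half-lives elapse, leaving f ≈ 0.1682 of each dose.
Single-dose peak C₀ = D/Vd = 1847/231 ≈ 7.996 mcg/mL.
Steady-state trough Cmin,ss = C₀·f/(1−f) ≈ 7.996 × 0.1682/0.8318 ≈ 1.617 mcg/mL.
Trough 1.6 mcg/mL vs MEC 1 mcg/mL: adequate.

1.6 mcg/mL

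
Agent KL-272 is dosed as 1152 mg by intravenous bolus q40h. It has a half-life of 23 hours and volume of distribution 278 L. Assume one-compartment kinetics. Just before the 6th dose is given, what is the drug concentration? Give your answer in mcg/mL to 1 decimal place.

1.8 mcg/mL

f = (1/2)^(τ/t½) = (1/2)^(40/23) ≈ 0.2996.
C₀ = D/Vd = 1152/278 ≈ 4.144 mcg/mL.
Before the 6th dose, 5 doses have been given. Superposition: Cmin = C₀·(f + f² + … + f^5).
≈ 4.144 × (0.2996 + 0.0898 + 0.0269 + 0.0081 + 0.0024) ≈ 4.144 × 0.4268 ≈ 1.769 mcg/mL.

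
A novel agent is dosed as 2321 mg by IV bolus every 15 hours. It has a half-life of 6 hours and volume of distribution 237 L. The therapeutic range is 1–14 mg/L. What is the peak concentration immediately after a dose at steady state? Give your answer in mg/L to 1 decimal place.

11.9 mg/L

k = ln2/t½ = ln2/6 ≈ 0.115525 h⁻¹; fraction remaining f = e^(−kτ) = e^(−0.115525×15) ≈ 0.1768.
Accumulation ratio R = 1/(1 − f) ≈ 1/0.8232 ≈ 1.2148.
Each bolus raises the concentration by D/Vd = 2321/237 ≈ 9.793 mg/L.
Steady-state peak Cmax,ss = C₀·R ≈ 9.793 × 1.2148 ≈ 11.897 mg/L.
Peak 11.9 mg/L vs MTC 14 mg/L: below toxic threshold.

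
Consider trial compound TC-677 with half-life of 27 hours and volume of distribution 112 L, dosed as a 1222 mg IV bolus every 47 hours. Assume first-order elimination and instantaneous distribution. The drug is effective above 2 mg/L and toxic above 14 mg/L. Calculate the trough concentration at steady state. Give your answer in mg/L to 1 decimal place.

Over one 47-h interval, 47/27 ≈ 1.7407 half-lives elapse, leaving f ≈ 0.2992 of each dose.
Single-dose peak C₀ = D/Vd = 1222/112 ≈ 10.911 mg/L.
Steady-state trough Cmin,ss = C₀·f/(1−f) ≈ 10.911 × 0.2992/0.7008 ≈ 4.658 mg/L.
Trough 4.7 mg/L vs MEC 2 mg/L: adequate.

4.7 mg/L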